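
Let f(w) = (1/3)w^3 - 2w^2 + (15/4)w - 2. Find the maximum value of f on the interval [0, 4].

f'(w) = w^2 - 4w + 15/4, which vanishes at w = 3/2 and w = 5/2.
Candidates: f(0) = -2, f(3/2) = 1/4, f(5/2) = 1/12, f(4) = 7/3.
Hence the absolute maximum is 7/3 at w = 4.

7/3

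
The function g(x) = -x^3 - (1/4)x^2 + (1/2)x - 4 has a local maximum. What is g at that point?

-421/108

Critical points: g'(x) = -3x^2 - (1/2)x + 1/2 vanishes at x = -1/2, 1/3.
Since g''(x) = -6x - 1/2, we get g''(-1/2) = 5/2 > 0 ⇒ local minimum; g''(1/3) = -5/2 < 0 ⇒ local maximum.
So the local maximum value is g(1/3) = -421/108.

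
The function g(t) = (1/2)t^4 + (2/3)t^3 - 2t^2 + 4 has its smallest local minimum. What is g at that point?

-4/3

g'(t) = 2t^3 + 2t^2 - 4t = 0 at t = -2, 0, 1.
g''(t) = 6t^2 + 4t - 4. g''(-2) = 12 > 0 ⇒ local minimum; g''(0) = -4 < 0 ⇒ local maximum; g''(1) = 6 > 0 ⇒ local minimum.
The smallest local minimum is g(-2) = -4/3.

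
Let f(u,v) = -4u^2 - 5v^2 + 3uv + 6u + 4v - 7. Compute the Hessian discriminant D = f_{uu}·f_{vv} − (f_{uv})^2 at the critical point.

71

∂f/∂u = -8u + 3v + 6 = 0 and ∂f/∂v = 3u - 10v + 4 = 0, so (u, v) = (72/71, 50/71).
The Hessian has f_{uu} = -8, f_{vv} = -10, f_{uv} = 3, giving D = 71 > 0 with f_{uu} < 0, so the point is a local maximum.
D = (-8)·(-10) − (3)^2 = 71.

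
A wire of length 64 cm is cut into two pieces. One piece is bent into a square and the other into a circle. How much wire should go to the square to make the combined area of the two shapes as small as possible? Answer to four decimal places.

Let x be the length used for the square. Square side x/4; circle radius (64−x)/(2π).
A(x) = (x/4)² + π·((64−x)/(2π))² = x²/16 + (64−x)²/(4π) for 0 ≤ x ≤ 64. A'(x) = x/8 − (64−x)/(2π) = 0 gives x = 4·64/(π+4) ≈ 35.8463.
A'' = 1/8 + 1/(2π) > 0, so this gives the minimum combined area; x ≈ 35.8463 cm to the square.

35.8463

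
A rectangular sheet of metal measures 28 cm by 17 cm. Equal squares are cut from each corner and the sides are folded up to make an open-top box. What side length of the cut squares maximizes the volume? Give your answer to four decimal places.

3.4277

With cut size x, the volume is V(x) = x(28 − 2x)(17 − 2x) for 0 < x < 8.5.
V'(x) = 12x^2 − 180x + 476. Setting V'(x) = 0 gives x ≈ 3.4277 (the root in (0, 8.5)).
V''(x) = 24x − 180 is negative there, so this is the maximum; V ≈ 735.2537.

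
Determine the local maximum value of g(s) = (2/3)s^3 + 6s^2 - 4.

g'(s) = 2s^2 + 12s. Setting g'(s) = 0 gives s ∈ {-6, 0}.
Since g''(s) = 4s + 12, we get g''(-6) = -12 < 0 ⇒ local maximum; g''(0) = 12 > 0 ⇒ local minimum.
The local maximum is g(-6) = 68.

68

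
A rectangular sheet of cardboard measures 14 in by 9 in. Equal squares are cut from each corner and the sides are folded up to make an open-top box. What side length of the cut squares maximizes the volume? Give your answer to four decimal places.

With cut size x, the volume is V(x) = x(14 − 2x)(9 − 2x) for 0 < x < 4.5.
V'(x) = 12x^2 − 92x + 126. Setting V'(x) = 0 gives x ≈ 1.7853 (the root in (0, 4.5)).
V''(x) = 24x − 92 is negative there, so this is the maximum; V ≈ 101.0933.

1.7853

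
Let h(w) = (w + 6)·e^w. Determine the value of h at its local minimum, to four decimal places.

h'(w) = 1·e^w + (w + 6)·1·e^w = (w + 7)·e^w. Since e^w > 0, the only critical point is w = -7.
h''(-7) has the same sign as 1 > 0, so this is a local minimum.
h(-7) = (-1)·e^(-7) ≈ -0.0009.

-0.0009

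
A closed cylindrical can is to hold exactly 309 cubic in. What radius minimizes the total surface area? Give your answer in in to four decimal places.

With radius r and height h, πr²h = 309 so h = 309/(πr²), and S(r) = 2πr² + 2πrh = 2πr² + 2·309/r.
S'(r) = 4πr − 2·309/r² = 0 ⇒ r³ = 309/(2π), so r ≈ 3.6638 and h = 2r ≈ 7.3275.
S''(r) = 4π + 4·309/r³ > 0, so this is the minimum; S ≈ 253.0192.

3.6638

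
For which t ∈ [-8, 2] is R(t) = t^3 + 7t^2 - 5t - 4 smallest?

The derivative is 3t^2 + 14t - 5, which vanishes at t = -5 and t = 1/3.
Evaluating at the critical points and endpoints: R(-8) = -28; R(-5) = 71; R(1/3) = -131/27; R(2) = 22.
Hence the absolute minimum is -28 at t = -8.

-8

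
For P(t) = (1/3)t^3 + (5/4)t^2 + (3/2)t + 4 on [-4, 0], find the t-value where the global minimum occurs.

Differentiating, P'(t) = t^2 + (5/2)t + 3/2; which vanishes at t = -3/2 and t = -1.
Compare values at every candidate in [-4, 0]: P(-4) = -10/3,  P(-3/2) = 55/16,  P(-1) = 41/12,  P(0) = 4.
The minimum over the interval is -10/3, attained at t = -4.

-4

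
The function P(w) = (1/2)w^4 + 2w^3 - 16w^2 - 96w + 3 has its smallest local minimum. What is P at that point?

-381

P'(w) = 2w^3 + 6w^2 - 32w - 96 = 0 at w = -4, -3, 4.
P''(w) = 6w^2 + 12w - 32. P''(-4) = 16 > 0 ⇒ local minimum; P''(-3) = -14 < 0 ⇒ local maximum; P''(4) = 112 > 0 ⇒ local minimum.
Thus P has its smallest local minimum at w = 4, with value -381.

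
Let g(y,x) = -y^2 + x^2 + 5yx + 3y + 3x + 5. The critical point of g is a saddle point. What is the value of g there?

100/29

∂g/∂y = -2y + 5x + 3 = 0 and ∂g/∂x = 5y + 2x + 3 = 0, so (y, x) = (-9/29, -21/29).
The Hessian has g_{yy} = -2, g_{xx} = 2, g_{yx} = 5, giving D = -29 < 0, so the point is a saddle point.
g(-9/29, -21/29) = 100/29.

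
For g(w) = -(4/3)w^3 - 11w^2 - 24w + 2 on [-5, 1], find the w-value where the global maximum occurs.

The derivative is -4w^2 - 22w - 24, which vanishes at w = -4 and w = -3/2.
Compare values at every candidate in [-5, 1]: g(-5) = 41/3; g(-4) = 22/3; g(-3/2) = 71/4; g(1) = -103/3.
Hence the absolute maximum is 71/4 at w = -3/2.

-3/2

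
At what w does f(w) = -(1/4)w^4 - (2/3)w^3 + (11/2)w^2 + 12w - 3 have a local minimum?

Critical points: f'(w) = -w^3 - 2w^2 + 11w + 12 vanishes at w = -4, -1, 3.
Since f''(w) = -3w^2 - 4w + 11, we get f''(-4) = -21 < 0 ⇒ local maximum; f''(-1) = 12 > 0 ⇒ local minimum; f''(3) = -28 < 0 ⇒ local maximum.
The local minimum is f(-1) = -109/12.

-1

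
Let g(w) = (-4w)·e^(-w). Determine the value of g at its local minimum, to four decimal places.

-1.4715

g'(w) = (-4)·e^(-w) + (-4w)·(-1)·e^(-w) = (4w - 4)·e^(-w). Since e^(-w) > 0, the only critical point is w = 1.
g''(1) has the same sign as 4 > 0, so this is a local minimum.
g(1) = (-4)·e^(-1) ≈ -1.4715.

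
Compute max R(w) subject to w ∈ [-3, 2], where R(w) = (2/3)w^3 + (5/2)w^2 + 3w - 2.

58/3

Differentiating, R'(w) = 2w^2 + 5w + 3; which vanishes at w = -3/2 and w = -1.
Compare values at every candidate in [-3, 2]: R(-3) = -13/2; R(-3/2) = -25/8; R(-1) = -19/6; R(2) = 58/3.
The maximum over the interval is 58/3, attained at w = 2.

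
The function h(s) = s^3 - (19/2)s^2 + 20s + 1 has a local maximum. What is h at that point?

355/27

h'(s) = 3s^2 - 19s + 20 = 0 at s = 4/3, 5.
Since h''(s) = 6s - 19, we get h''(4/3) = -11 < 0 ⇒ local maximum; h''(5) = 11 > 0 ⇒ local minimum.
So the local maximum value is h(4/3) = 355/27.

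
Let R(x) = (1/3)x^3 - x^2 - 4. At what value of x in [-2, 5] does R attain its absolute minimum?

-2

The derivative is x^2 - 2x, which vanishes at x = 0 and x = 2.
Evaluating at the critical points and endpoints: R(-2) = -32/3, R(0) = -4, R(2) = -16/3, R(5) = 38/3.
Hence the absolute minimum is -32/3 at x = -2.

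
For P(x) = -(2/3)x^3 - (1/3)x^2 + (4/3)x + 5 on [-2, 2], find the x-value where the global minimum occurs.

P'(x) = -2x^2 - (2/3)x + 4/3, which vanishes at x = -1 and x = 2/3.
Compare values at every candidate in [-2, 2]: P(-2) = 19/3, P(-1) = 4, P(2/3) = 449/81, P(2) = 1.
So the minimum is P(2) = 1.

2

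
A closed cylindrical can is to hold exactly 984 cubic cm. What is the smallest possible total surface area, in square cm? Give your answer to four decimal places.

547.6603

With radius r and height h, πr²h = 984 so h = 984/(πr²), and S(r) = 2πr² + 2πrh = 2πr² + 2·984/r.
S'(r) = 4πr − 2·984/r² = 0 ⇒ r³ = 984/(2π), so r ≈ 5.3902 and h = 2r ≈ 10.7804.
S''(r) = 4π + 4·984/r³ > 0, so this is the minimum; S ≈ 547.6603.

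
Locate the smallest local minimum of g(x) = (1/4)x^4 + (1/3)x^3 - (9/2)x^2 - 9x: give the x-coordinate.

3

g'(x) = x^3 + x^2 - 9x - 9 = 0 at x = -3, -1, 3.
Second-derivative test with g''(x) = 3x^2 + 2x - 9: g''(-3) = 12 > 0 ⇒ local minimum; g''(-1) = -8 < 0 ⇒ local maximum; g''(3) = 24 > 0 ⇒ local minimum.
So the smallest local minimum value is g(3) = -153/4.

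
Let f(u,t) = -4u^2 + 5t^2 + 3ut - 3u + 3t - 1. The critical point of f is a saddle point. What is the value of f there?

-53/89

∂f/∂u = -8u + 3t - 3 = 0 and ∂f/∂t = 3u + 10t + 3 = 0, so (u, t) = (-39/89, -15/89).
The Hessian has f_{uu} = -8, f_{tt} = 10, f_{ut} = 3, giving D = -89 < 0, so the point is a saddle point.
f(-39/89, -15/89) = -53/89.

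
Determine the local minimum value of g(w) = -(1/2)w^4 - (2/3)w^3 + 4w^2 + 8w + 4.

g'(w) = -2w^3 - 2w^2 + 8w + 8. Setting g'(w) = 0 gives w ∈ {-2, -1, 2}.
g''(w) = -6w^2 - 4w + 8. g''(-2) = -8 < 0 ⇒ local maximum; g''(-1) = 6 > 0 ⇒ local minimum; g''(2) = -24 < 0 ⇒ local maximum.
So the local minimum value is g(-1) = 1/6.

1/6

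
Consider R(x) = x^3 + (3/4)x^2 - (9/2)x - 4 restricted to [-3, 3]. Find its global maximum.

65/4

The derivative is 3x^2 + (3/2)x - 9/2, which vanishes at x = -3/2 and x = 1.
Compare values at every candidate in [-3, 3]: R(-3) = -43/4,  R(-3/2) = 17/16,  R(1) = -27/4,  R(3) = 65/4.
So the maximum is R(3) = 65/4.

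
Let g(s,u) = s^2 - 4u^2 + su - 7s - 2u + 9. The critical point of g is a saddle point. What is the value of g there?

-53/17

∂g/∂s = 2s + u - 7 = 0 and ∂g/∂u = s - 8u - 2 = 0, so (s, u) = (58/17, 3/17).
The Hessian has g_{ss} = 2, g_{uu} = -8, g_{su} = 1, giving D = -17 < 0, so the point is a saddle point.
g(58/17, 3/17) = -53/17.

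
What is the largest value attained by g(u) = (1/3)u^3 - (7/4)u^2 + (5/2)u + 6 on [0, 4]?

28/3

The derivative is u^2 - (7/2)u + 5/2, which vanishes at u = 1 and u = 5/2.
Compare values at every candidate in [0, 4]: g(0) = 6,  g(1) = 85/12,  g(5/2) = 313/48,  g(4) = 28/3.
Hence the absolute maximum is 28/3 at u = 4.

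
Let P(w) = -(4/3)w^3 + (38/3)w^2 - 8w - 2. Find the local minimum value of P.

-268/81

P'(w) = -4w^2 + (76/3)w - 8. Setting P'(w) = 0 gives w ∈ {1/3, 6}.
Second-derivative test with P''(w) = -8w + 76/3: P''(1/3) = 68/3 > 0 ⇒ local minimum; P''(6) = -68/3 < 0 ⇒ local maximum.
So the local minimum value is P(1/3) = -268/81.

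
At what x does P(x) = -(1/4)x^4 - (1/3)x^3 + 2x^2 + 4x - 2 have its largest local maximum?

Critical points: P'(x) = -x^3 - x^2 + 4x + 4 vanishes at x = -2, -1, 2.
Since P''(x) = -3x^2 - 2x + 4, we get P''(-2) = -4 < 0 ⇒ local maximum; P''(-1) = 3 > 0 ⇒ local minimum; P''(2) = -12 < 0 ⇒ local maximum.
The largest local maximum is P(2) = 22/3.

2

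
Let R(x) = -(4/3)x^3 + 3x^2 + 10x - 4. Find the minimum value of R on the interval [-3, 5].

-137/3

Differentiating, R'(x) = -4x^2 + 6x + 10; which vanishes at x = -1 and x = 5/2.
Candidates: R(-3) = 29,  R(-1) = -29/3,  R(5/2) = 227/12,  R(5) = -137/3.
So the minimum is R(5) = -137/3.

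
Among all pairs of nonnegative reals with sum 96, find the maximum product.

2304

With x + y = 96, the product is P(x) = x(96 − x).
P'(x) = 96 − 2x = 0 gives x = 48; P'' = −2 < 0, so this is the maximum.
P = 48·48 = 2304.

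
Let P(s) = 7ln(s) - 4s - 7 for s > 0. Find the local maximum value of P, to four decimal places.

P'(s) = 7/s − 4 = 0 gives s = 7/4.
P''(s) = -7/s², which is negative for s > 0, so this is a local maximum.
P(7/4) = 7·ln(7/4) - 7 - 7 ≈ -10.0827.

-10.0827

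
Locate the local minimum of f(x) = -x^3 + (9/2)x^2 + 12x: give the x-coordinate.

Critical points: f'(x) = -3x^2 + 9x + 12 vanishes at x = -1, 4.
f''(x) = -6x + 9. f''(-1) = 15 > 0 ⇒ local minimum; f''(4) = -15 < 0 ⇒ local maximum.
So the local minimum value is f(-1) = -13/2.

-1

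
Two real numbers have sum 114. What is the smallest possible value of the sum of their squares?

6498

With a + b = 114, a^2 + b^2 = a^2 + (114 − a)^2.
The derivative 2a − 2(114 − a) = 4a − 228 vanishes at a = 57; second derivative 4 > 0, a minimum.
The minimum is 2·(57)^2 = 6498.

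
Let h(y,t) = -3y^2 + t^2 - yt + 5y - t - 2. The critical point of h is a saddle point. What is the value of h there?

∂h/∂y = -6y - t + 5 = 0 and ∂h/∂t = -y + 2t - 1 = 0, so (y, t) = (9/13, 11/13).
The Hessian has h_{yy} = -6, h_{tt} = 2, h_{yt} = -1, giving D = -13 < 0, so the point is a saddle point.
h(9/13, 11/13) = -9/13.

-9/13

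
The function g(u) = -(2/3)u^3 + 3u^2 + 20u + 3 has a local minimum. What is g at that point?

Critical points: g'(u) = -2u^2 + 6u + 20 vanishes at u = -2, 5.
Since g''(u) = -4u + 6, we get g''(-2) = 14 > 0 ⇒ local minimum; g''(5) = -14 < 0 ⇒ local maximum.
So the local minimum value is g(-2) = -59/3.

-59/3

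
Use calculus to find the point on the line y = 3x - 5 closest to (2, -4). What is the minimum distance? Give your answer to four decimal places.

1.5811

Minimize D(x)^2 = (x - 2)^2 + (3x - 1)^2.
d/dx[D^2] = 2(x - 2) + 2·3·(3x - 1) = 0 ⇒ x = 1/2.
Then y = -7/2 and the distance is √(5/2) ≈ 1.5811.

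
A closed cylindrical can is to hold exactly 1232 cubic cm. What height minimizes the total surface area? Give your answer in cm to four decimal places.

With radius r and height h, πr²h = 1232 so h = 1232/(πr²), and S(r) = 2πr² + 2πrh = 2πr² + 2·1232/r.
S'(r) = 4πr − 2·1232/r² = 0 ⇒ r³ = 1232/(2π), so r ≈ 5.8096 and h = 2r ≈ 11.6191.
S''(r) = 4π + 4·1232/r³ > 0, so this is the minimum; S ≈ 636.1922.

11.6191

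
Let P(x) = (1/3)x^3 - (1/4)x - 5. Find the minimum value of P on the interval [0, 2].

-61/12

Differentiating, P'(x) = x^2 - 1/4; whose only zero in [0, 2] is x = 1/2.
Evaluating at the critical points and endpoints: P(0) = -5, P(1/2) = -61/12, P(2) = -17/6.
So the minimum is P(1/2) = -61/12.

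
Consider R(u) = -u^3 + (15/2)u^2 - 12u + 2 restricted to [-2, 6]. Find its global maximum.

64

Differentiating, R'(u) = -3u^2 + 15u - 12; which vanishes at u = 1 and u = 4.
Evaluating at the critical points and endpoints: R(-2) = 64, R(1) = -7/2, R(4) = 10, R(6) = -16.
Hence the absolute maximum is 64 at u = -2.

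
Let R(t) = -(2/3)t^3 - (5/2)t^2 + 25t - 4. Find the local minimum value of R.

-649/6

R'(t) = -2t^2 - 5t + 25. Setting R'(t) = 0 gives t ∈ {-5, 5/2}.
Since R''(t) = -4t - 5, we get R''(-5) = 15 > 0 ⇒ local minimum; R''(5/2) = -15 < 0 ⇒ local maximum.
Thus R has its local minimum at t = -5, with value -649/6.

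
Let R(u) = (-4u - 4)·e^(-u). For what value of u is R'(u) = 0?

R'(u) = (-4)·e^(-u) + (-4u - 4)·(-1)·e^(-u) = (4u)·e^(-u). Since e^(-u) > 0, the only critical point is u = 0.
R''(0) has the same sign as 4 > 0, so this is a local minimum.
R(0) = (-4)·e^(0) ≈ -4.0000.

0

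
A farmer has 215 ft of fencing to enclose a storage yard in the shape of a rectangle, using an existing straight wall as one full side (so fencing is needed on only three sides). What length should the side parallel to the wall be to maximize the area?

215/2

Let the sides perpendicular to the wall have length x and the parallel side y, so 2x + y = 215 and the area is A = xy = x(215 − 2x).
A'(x) = 215 − 4x = 0 gives x = 215/4, and A''(x) = −4 < 0 confirms a maximum.
Then y = 215 − 2·215/4 = 215/2 and A = 46225/8.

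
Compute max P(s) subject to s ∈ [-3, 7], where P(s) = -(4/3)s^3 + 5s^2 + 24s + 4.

The derivative is -4s^2 + 10s + 24, which vanishes at s = -3/2 and s = 4.
Evaluating at the critical points and endpoints: P(-3) = 13,  P(-3/2) = -65/4,  P(4) = 284/3,  P(7) = -121/3.
Hence the absolute maximum is 284/3 at s = 4.

284/3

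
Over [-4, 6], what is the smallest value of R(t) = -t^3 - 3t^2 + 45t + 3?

Differentiating, R'(t) = -3t^2 - 6t + 45; whose only zero in [-4, 6] is t = 3.
Compare values at every candidate in [-4, 6]: R(-4) = -161; R(3) = 84; R(6) = -51.
So the minimum is R(-4) = -161.

-161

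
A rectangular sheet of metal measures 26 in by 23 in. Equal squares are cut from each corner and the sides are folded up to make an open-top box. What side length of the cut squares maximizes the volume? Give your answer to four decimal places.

With cut size x, the volume is V(x) = x(26 − 2x)(23 − 2x) for 0 < x < 11.5.
V'(x) = 12x^2 − 196x + 598. Setting V'(x) = 0 gives x ≈ 4.0604 (the root in (0, 11.5)).
V''(x) = 24x − 196 is negative there, so this is the maximum; V ≈ 1080.1809.

4.0604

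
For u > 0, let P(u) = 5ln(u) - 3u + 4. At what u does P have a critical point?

P'(u) = 5/u − 3 = 0 gives u = 5/3.
P''(u) = -5/u², which is negative for u > 0, so this is a local maximum.
P(5/3) = 5·ln(5/3) - 5 + 4 ≈ 1.5541.

5/3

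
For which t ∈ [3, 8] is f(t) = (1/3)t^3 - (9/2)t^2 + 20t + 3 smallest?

3

f'(t) = t^2 - 9t + 20, which vanishes at t = 4 and t = 5.
Compare values at every candidate in [3, 8]: f(3) = 63/2,  f(4) = 97/3,  f(5) = 193/6,  f(8) = 137/3.
So the minimum is f(3) = 63/2.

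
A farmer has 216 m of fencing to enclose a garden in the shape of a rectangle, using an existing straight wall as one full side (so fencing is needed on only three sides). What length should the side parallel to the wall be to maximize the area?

108

Let the sides perpendicular to the wall have length x and the parallel side y, so 2x + y = 216 and the area is A = xy = x(216 − 2x).
A'(x) = 216 − 4x = 0 gives x = 54, and A''(x) = −4 < 0 confirms a maximum.
Then y = 216 − 2·54 = 108 and A = 5832.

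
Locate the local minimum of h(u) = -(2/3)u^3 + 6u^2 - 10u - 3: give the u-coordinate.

h'(u) = -2u^2 + 12u - 10. Setting h'(u) = 0 gives u ∈ {1, 5}.
h''(u) = -4u + 12. h''(1) = 8 > 0 ⇒ local minimum; h''(5) = -8 < 0 ⇒ local maximum.
So the local minimum value is h(1) = -23/3.

1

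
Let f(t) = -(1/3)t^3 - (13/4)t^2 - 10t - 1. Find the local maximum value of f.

427/48

f'(t) = -t^2 - (13/2)t - 10 = 0 at t = -4, -5/2.
Since f''(t) = -2t - 13/2, we get f''(-4) = 3/2 > 0 ⇒ local minimum; f''(-5/2) = -3/2 < 0 ⇒ local maximum.
The local maximum is f(-5/2) = 427/48.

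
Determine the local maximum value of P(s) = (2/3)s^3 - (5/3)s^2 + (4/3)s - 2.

-134/81

Critical points: P'(s) = 2s^2 - (10/3)s + 4/3 vanishes at s = 2/3, 1.
Since P''(s) = 4s - 10/3, we get P''(2/3) = -2/3 < 0 ⇒ local maximum; P''(1) = 2/3 > 0 ⇒ local minimum.
Thus P has its local maximum at s = 2/3, with value -134/81.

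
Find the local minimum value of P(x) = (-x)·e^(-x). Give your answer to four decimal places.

-0.3679

By the product rule, P'(x) = (x - 1)·e^(-x). Since e^(-x) > 0, the only critical point is x = 1.
P''(1) has the same sign as 1 > 0, so this is a local minimum.
P(1) = (-1)·e^(-1) ≈ -0.3679.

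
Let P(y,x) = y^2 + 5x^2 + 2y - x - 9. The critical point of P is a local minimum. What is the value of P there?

-201/20

∂P/∂y = 2y + 2 = 0 and ∂P/∂x = 10x - 1 = 0, so (y, x) = (-1, 1/10).
The Hessian has P_{yy} = 2, P_{xx} = 10, P_{yx} = 0, giving D = 20 > 0 with P_{yy} > 0, so the point is a local minimum.
P(-1, 1/10) = -201/20.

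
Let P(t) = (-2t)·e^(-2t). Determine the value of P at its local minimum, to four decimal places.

P'(t) = (-2)·e^(-2t) + (-2t)·(-2)·e^(-2t) = (4t - 2)·e^(-2t). Since e^(-2t) > 0, the only critical point is t = 1/2.
P''(1/2) has the same sign as 4 > 0, so this is a local minimum.
P(1/2) = (-1)·e^(-1) ≈ -0.3679.

-0.3679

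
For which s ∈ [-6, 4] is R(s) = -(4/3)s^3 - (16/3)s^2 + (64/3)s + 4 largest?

R'(s) = -4s^2 - (32/3)s + 64/3, which vanishes at s = -4 and s = 4/3.
Compare values at every candidate in [-6, 4]: R(-6) = -28,  R(-4) = -244/3,  R(4/3) = 1604/81,  R(4) = -244/3.
The maximum over the interval is 1604/81, attained at s = 4/3.

4/3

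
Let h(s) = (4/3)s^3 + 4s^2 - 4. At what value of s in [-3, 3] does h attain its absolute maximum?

h'(s) = 4s^2 + 8s, which vanishes at s = -2 and s = 0.
Evaluating at the critical points and endpoints: h(-3) = -4,  h(-2) = 4/3,  h(0) = -4,  h(3) = 68.
Hence the absolute maximum is 68 at s = 3.

3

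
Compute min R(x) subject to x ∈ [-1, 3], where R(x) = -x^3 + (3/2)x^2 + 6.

R'(x) = -3x^2 + 3x, which vanishes at x = 0 and x = 1.
Evaluating at the critical points and endpoints: R(-1) = 17/2, R(0) = 6, R(1) = 13/2, R(3) = -15/2.
Hence the absolute minimum is -15/2 at x = 3.

-15/2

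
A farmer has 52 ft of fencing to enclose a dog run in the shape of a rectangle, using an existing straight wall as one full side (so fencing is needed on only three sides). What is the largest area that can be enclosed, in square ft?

Let the sides perpendicular to the wall have length x and the parallel side y, so 2x + y = 52 and the area is A = xy = x(52 − 2x).
A'(x) = 52 − 4x = 0 gives x = 13, and A''(x) = −4 < 0 confirms a maximum.
Then y = 52 − 2·13 = 26 and A = 338.

338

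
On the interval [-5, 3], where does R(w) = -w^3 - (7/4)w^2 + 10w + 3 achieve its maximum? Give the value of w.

Differentiating, R'(w) = -3w^2 - (7/2)w + 10; which vanishes at w = -5/2 and w = 4/3.
Candidates: R(-5) = 137/4; R(-5/2) = -277/16; R(4/3) = 293/27; R(3) = -39/4.
The maximum over the interval is 137/4, attained at w = -5.

-5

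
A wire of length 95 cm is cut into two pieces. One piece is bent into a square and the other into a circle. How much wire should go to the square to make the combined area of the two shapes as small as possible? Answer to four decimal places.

Let x be the length used for the square. Square side x/4; circle radius (95−x)/(2π).
A(x) = (x/4)² + π·((95−x)/(2π))² = x²/16 + (95−x)²/(4π) for 0 ≤ x ≤ 95. A'(x) = x/8 − (95−x)/(2π) = 0 gives x = 4·95/(π+4) ≈ 53.2094.
A'' = 1/8 + 1/(2π) > 0, so this gives the minimum combined area; x ≈ 53.2094 cm to the square.

53.2094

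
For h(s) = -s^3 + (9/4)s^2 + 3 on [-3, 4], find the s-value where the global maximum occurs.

The derivative is -3s^2 + (9/2)s, which vanishes at s = 0 and s = 3/2.
Compare values at every candidate in [-3, 4]: h(-3) = 201/4,  h(0) = 3,  h(3/2) = 75/16,  h(4) = -25.
The maximum over the interval is 201/4, attained at s = -3.

-3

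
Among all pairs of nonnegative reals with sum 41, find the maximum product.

1681/4

With x + y = 41, the product is P(x) = x(41 − x).
P'(x) = 41 − 2x = 0 gives x = 41/2; P'' = −2 < 0, so this is the maximum.
P = 41/2·41/2 = 1681/4.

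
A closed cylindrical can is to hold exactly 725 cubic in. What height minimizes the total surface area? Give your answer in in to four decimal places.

With radius r and height h, πr²h = 725 so h = 725/(πr²), and S(r) = 2πr² + 2πrh = 2πr² + 2·725/r.
S'(r) = 4πr − 2·725/r² = 0 ⇒ r³ = 725/(2π), so r ≈ 4.8684 and h = 2r ≈ 9.7368.
S''(r) = 4π + 4·725/r³ > 0, so this is the minimum; S ≈ 446.7589.

9.7368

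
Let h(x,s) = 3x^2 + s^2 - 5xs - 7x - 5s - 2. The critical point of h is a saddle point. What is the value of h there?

∂h/∂x = 6x - 5s - 7 = 0 and ∂h/∂s = -5x + 2s - 5 = 0, so (x, s) = (-3, -5).
The Hessian has h_{xx} = 6, h_{ss} = 2, h_{xs} = -5, giving D = -13 < 0, so the point is a saddle point.
h(-3, -5) = 21.

21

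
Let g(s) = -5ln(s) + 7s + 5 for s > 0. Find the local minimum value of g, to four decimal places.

11.6824

g'(s) = -5/s + 7 = 0 gives s = 5/7.
g''(s) = 5/s², which is positive for s > 0, so this is a local minimum.
g(5/7) = -5·ln(5/7) + 5 + 5 ≈ 11.6824.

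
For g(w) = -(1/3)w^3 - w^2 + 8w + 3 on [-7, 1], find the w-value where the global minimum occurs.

-4

The derivative is -w^2 - 2w + 8, whose only zero in [-7, 1] is w = -4.
Evaluating at the critical points and endpoints: g(-7) = 37/3; g(-4) = -71/3; g(1) = 29/3.
So the minimum is g(-4) = -71/3.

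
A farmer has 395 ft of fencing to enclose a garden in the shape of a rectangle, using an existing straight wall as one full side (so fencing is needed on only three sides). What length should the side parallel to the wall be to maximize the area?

395/2

Let the sides perpendicular to the wall have length x and the parallel side y, so 2x + y = 395 and the area is A = xy = x(395 − 2x).
A'(x) = 395 − 4x = 0 gives x = 395/4, and A''(x) = −4 < 0 confirms a maximum.
Then y = 395 − 2·395/4 = 395/2 and A = 156025/8.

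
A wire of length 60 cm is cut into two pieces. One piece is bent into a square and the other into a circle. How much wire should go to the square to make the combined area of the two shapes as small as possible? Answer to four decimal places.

33.6059

Let x be the length used for the square. Square side x/4; circle radius (60−x)/(2π).
A(x) = (x/4)² + π·((60−x)/(2π))² = x²/16 + (60−x)²/(4π) for 0 ≤ x ≤ 60. A'(x) = x/8 − (60−x)/(2π) = 0 gives x = 4·60/(π+4) ≈ 33.6059.
A'' = 1/8 + 1/(2π) > 0, so this gives the minimum combined area; x ≈ 33.6059 cm to the square.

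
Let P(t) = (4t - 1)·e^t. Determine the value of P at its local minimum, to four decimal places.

P'(t) = 4·e^t + (4t - 1)·1·e^t = (4t + 3)·e^t. Since e^t > 0, the only critical point is t = -3/4.
P''(-3/4) has the same sign as 4 > 0, so this is a local minimum.
P(-3/4) = (-4)·e^(-3/4) ≈ -1.8895.

-1.8895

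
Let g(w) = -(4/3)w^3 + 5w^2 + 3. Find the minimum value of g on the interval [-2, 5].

-116/3

g'(w) = -4w^2 + 10w, which vanishes at w = 0 and w = 5/2.
Candidates: g(-2) = 101/3, g(0) = 3, g(5/2) = 161/12, g(5) = -116/3.
Hence the absolute minimum is -116/3 at w = 5.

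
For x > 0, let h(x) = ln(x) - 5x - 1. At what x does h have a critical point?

1/5

h'(x) = 1/x − 5 = 0 gives x = 1/5.
h''(x) = -1/x², which is negative for x > 0, so this is a local maximum.
h(1/5) = 1·ln(1/5) - 1 - 1 ≈ -3.6094.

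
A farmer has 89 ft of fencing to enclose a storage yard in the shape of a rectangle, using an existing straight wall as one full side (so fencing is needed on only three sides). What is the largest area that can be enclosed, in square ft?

Let the sides perpendicular to the wall have length x and the parallel side y, so 2x + y = 89 and the area is A = xy = x(89 − 2x).
A'(x) = 89 − 4x = 0 gives x = 89/4, and A''(x) = −4 < 0 confirms a maximum.
Then y = 89 − 2·89/4 = 89/2 and A = 7921/8.

7921/8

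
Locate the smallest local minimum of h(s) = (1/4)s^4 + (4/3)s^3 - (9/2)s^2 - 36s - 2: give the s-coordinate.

3

h'(s) = s^3 + 4s^2 - 9s - 36. Setting h'(s) = 0 gives s ∈ {-4, -3, 3}.
Second-derivative test with h''(s) = 3s^2 + 8s - 9: h''(-4) = 7 > 0 ⇒ local minimum; h''(-3) = -6 < 0 ⇒ local maximum; h''(3) = 42 > 0 ⇒ local minimum.
Thus h has its smallest local minimum at s = 3, with value -377/4.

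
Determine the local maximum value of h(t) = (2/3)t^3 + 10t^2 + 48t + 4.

-68

h'(t) = 2t^2 + 20t + 48. Setting h'(t) = 0 gives t ∈ {-6, -4}.
h''(t) = 4t + 20. h''(-6) = -4 < 0 ⇒ local maximum; h''(-4) = 4 > 0 ⇒ local minimum.
So the local maximum value is h(-6) = -68.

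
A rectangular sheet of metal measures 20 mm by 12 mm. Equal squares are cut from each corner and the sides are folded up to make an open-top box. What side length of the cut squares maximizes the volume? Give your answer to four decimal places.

With cut size x, the volume is V(x) = x(20 − 2x)(12 − 2x) for 0 < x < 6.
V'(x) = 12x^2 − 128x + 240. Setting V'(x) = 0 gives x ≈ 2.4274 (the root in (0, 6)).
V''(x) = 24x − 128 is negative there, so this is the maximum; V ≈ 262.6823.

2.4274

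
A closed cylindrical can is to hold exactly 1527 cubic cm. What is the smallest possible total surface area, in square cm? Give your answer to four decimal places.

With radius r and height h, πr²h = 1527 so h = 1527/(πr²), and S(r) = 2πr² + 2πrh = 2πr² + 2·1527/r.
S'(r) = 4πr − 2·1527/r² = 0 ⇒ r³ = 1527/(2π), so r ≈ 6.2405 and h = 2r ≈ 12.4810.
S''(r) = 4π + 4·1527/r³ > 0, so this is the minimum; S ≈ 734.0752.

734.0752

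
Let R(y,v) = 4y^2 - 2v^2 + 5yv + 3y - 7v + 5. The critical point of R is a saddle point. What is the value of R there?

∂R/∂y = 8y + 5v + 3 = 0 and ∂R/∂v = 5y - 4v - 7 = 0, so (y, v) = (23/57, -71/57).
The Hessian has R_{yy} = 8, R_{vv} = -4, R_{yv} = 5, giving D = -57 < 0, so the point is a saddle point.
R(23/57, -71/57) = 568/57.

568/57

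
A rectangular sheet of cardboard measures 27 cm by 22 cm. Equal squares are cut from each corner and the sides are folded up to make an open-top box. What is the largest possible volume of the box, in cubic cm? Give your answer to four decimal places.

With cut size x, the volume is V(x) = x(27 − 2x)(22 − 2x) for 0 < x < 11.
V'(x) = 12x^2 − 196x + 594. Setting V'(x) = 0 gives x ≈ 4.0200 (the root in (0, 11)).
V''(x) = 24x − 196 is negative there, so this is the maximum; V ≈ 1064.0200.

1064.0200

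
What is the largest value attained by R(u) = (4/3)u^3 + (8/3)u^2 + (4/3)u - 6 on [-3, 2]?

18

Differentiating, R'(u) = 4u^2 + (16/3)u + 4/3; which vanishes at u = -1 and u = -1/3.
Candidates: R(-3) = -22, R(-1) = -6, R(-1/3) = -502/81, R(2) = 18.
So the maximum is R(2) = 18.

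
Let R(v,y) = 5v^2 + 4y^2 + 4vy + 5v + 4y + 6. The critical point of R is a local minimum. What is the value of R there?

∂R/∂v = 10v + 4y + 5 = 0 and ∂R/∂y = 4v + 8y + 4 = 0, so (v, y) = (-3/8, -5/16).
The Hessian has R_{vv} = 10, R_{yy} = 8, R_{vy} = 4, giving D = 64 > 0 with R_{vv} > 0, so the point is a local minimum.
R(-3/8, -5/16) = 71/16.

71/16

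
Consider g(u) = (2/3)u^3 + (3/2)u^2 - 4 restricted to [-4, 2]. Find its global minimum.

-68/3

The derivative is 2u^2 + 3u, which vanishes at u = -3/2 and u = 0.
Evaluating at the critical points and endpoints: g(-4) = -68/3; g(-3/2) = -23/8; g(0) = -4; g(2) = 22/3.
Hence the absolute minimum is -68/3 at u = -4.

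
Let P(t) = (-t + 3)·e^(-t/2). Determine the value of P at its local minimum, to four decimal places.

P'(t) = (-1)·e^(-t/2) + (-t + 3)·(-1/2)·e^(-t/2) = ((1/2)t - 5/2)·e^(-t/2). Since e^(-t/2) > 0, the only critical point is t = 5.
P''(5) has the same sign as 1/2 > 0, so this is a local minimum.
P(5) = (-2)·e^(-5/2) ≈ -0.1642.

-0.1642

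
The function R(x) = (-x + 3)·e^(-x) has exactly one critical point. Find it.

By the product rule, R'(x) = (x - 4)·e^(-x). Since e^(-x) > 0, the only critical point is x = 4.
R''(4) has the same sign as 1 > 0, so this is a local minimum.
R(4) = (-1)·e^(-4) ≈ -0.0183.

4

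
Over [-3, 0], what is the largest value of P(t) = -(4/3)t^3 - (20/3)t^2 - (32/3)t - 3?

The derivative is -4t^2 - (40/3)t - 32/3, which vanishes at t = -2 and t = -4/3.
Compare values at every candidate in [-3, 0]: P(-3) = 5, P(-2) = 7/3, P(-4/3) = 205/81, P(0) = -3.
So the maximum is P(-3) = 5.

5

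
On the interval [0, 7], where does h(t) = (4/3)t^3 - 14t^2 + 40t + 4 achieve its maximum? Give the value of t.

7

Differentiating, h'(t) = 4t^2 - 28t + 40; which vanishes at t = 2 and t = 5.
Compare values at every candidate in [0, 7]: h(0) = 4; h(2) = 116/3; h(5) = 62/3; h(7) = 166/3.
Hence the absolute maximum is 166/3 at t = 7.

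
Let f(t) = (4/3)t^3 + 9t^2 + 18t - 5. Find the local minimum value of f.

-65/4

f'(t) = 4t^2 + 18t + 18 = 0 at t = -3, -3/2.
f''(t) = 8t + 18. f''(-3) = -6 < 0 ⇒ local maximum; f''(-3/2) = 6 > 0 ⇒ local minimum.
So the local minimum value is f(-3/2) = -65/4.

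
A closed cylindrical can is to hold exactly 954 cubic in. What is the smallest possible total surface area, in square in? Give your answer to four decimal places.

536.4717

With radius r and height h, πr²h = 954 so h = 954/(πr²), and S(r) = 2πr² + 2πrh = 2πr² + 2·954/r.
S'(r) = 4πr − 2·954/r² = 0 ⇒ r³ = 954/(2π), so r ≈ 5.3349 and h = 2r ≈ 10.6697.
S''(r) = 4π + 4·954/r³ > 0, so this is the minimum; S ≈ 536.4717.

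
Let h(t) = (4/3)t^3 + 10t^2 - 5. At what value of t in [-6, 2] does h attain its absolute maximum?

The derivative is 4t^2 + 20t, which vanishes at t = -5 and t = 0.
Compare values at every candidate in [-6, 2]: h(-6) = 67, h(-5) = 235/3, h(0) = -5, h(2) = 137/3.
So the maximum is h(-5) = 235/3.

-5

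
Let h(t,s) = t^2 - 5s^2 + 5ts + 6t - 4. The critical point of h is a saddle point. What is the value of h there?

∂h/∂t = 2t + 5s + 6 = 0 and ∂h/∂s = 5t - 10s = 0, so (t, s) = (-4/3, -2/3).
The Hessian has h_{tt} = 2, h_{ss} = -10, h_{ts} = 5, giving D = -45 < 0, so the point is a saddle point.
h(-4/3, -2/3) = -8.

-8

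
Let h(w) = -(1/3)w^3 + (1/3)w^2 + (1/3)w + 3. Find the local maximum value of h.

h'(w) = -w^2 + (2/3)w + 1/3 = 0 at w = -1/3, 1.
h''(w) = -2w + 2/3. h''(-1/3) = 4/3 > 0 ⇒ local minimum; h''(1) = -4/3 < 0 ⇒ local maximum.
Thus h has its local maximum at w = 1, with value 10/3.

10/3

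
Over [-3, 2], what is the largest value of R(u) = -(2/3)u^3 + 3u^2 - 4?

41

Differentiating, R'(u) = -2u^2 + 6u; whose only zero in [-3, 2] is u = 0.
Candidates: R(-3) = 41, R(0) = -4, R(2) = 8/3.
The maximum over the interval is 41, attained at u = -3.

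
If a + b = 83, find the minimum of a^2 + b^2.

6889/2

With a + b = 83, a^2 + b^2 = a^2 + (83 − a)^2.
The derivative 2a − 2(83 − a) = 4a − 166 vanishes at a = 83/2; second derivative 4 > 0, a minimum.
The minimum is 2·(83/2)^2 = 6889/2.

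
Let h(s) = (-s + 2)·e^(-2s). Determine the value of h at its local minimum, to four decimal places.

By the product rule, h'(s) = (2s - 5)·e^(-2s). Since e^(-2s) > 0, the only critical point is s = 5/2.
h''(5/2) has the same sign as 2 > 0, so this is a local minimum.
h(5/2) = (-1/2)·e^(-5) ≈ -0.0034.

-0.0034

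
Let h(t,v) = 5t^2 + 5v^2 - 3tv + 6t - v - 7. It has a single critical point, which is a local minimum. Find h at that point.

-804/91

∂h/∂t = 10t - 3v + 6 = 0 and ∂h/∂v = -3t + 10v - 1 = 0, so (t, v) = (-57/91, -8/91).
The Hessian has h_{tt} = 10, h_{vv} = 10, h_{tv} = -3, giving D = 91 > 0 with h_{tt} > 0, so the point is a local minimum.
h(-57/91, -8/91) = -804/91.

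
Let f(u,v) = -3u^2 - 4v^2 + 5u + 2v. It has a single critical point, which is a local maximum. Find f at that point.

∂f/∂u = -6u + 5 = 0 and ∂f/∂v = -8v + 2 = 0, so (u, v) = (5/6, 1/4).
The Hessian has f_{uu} = -6, f_{vv} = -8, f_{uv} = 0, giving D = 48 > 0 with f_{uu} < 0, so the point is a local maximum.
f(5/6, 1/4) = 7/3.

7/3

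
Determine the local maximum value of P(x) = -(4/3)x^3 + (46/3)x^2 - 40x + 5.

P'(x) = -4x^2 + (92/3)x - 40 = 0 at x = 5/3, 6.
Since P''(x) = -8x + 92/3, we get P''(5/3) = 52/3 > 0 ⇒ local minimum; P''(6) = -52/3 < 0 ⇒ local maximum.
So the local maximum value is P(6) = 29.

29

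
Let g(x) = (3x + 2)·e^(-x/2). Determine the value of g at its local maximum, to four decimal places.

3.0805

Differentiating with the product rule gives g'(x) = (-(3/2)x + 2)·e^(-x/2). Since e^(-x/2) > 0, the only critical point is x = 4/3.
g''(4/3) has the same sign as -3/2 < 0, so this is a local maximum.
g(4/3) = (6)·e^(-2/3) ≈ 3.0805.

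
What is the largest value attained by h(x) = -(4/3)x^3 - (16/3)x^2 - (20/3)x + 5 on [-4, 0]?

Differentiating, h'(x) = -4x^2 - (32/3)x - 20/3; which vanishes at x = -5/3 and x = -1.
Evaluating at the critical points and endpoints: h(-4) = 95/3,  h(-5/3) = 605/81,  h(-1) = 23/3,  h(0) = 5.
Hence the absolute maximum is 95/3 at x = -4.

95/3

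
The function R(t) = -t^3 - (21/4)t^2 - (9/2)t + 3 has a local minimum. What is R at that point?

Critical points: R'(t) = -3t^2 - (21/2)t - 9/2 vanishes at t = -3, -1/2.
Second-derivative test with R''(t) = -6t - 21/2: R''(-3) = 15/2 > 0 ⇒ local minimum; R''(-1/2) = -15/2 < 0 ⇒ local maximum.
So the local minimum value is R(-3) = -15/4.

-15/4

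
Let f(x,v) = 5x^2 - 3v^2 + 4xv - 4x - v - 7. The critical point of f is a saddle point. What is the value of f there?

-591/76

∂f/∂x = 10x + 4v - 4 = 0 and ∂f/∂v = 4x - 6v - 1 = 0, so (x, v) = (7/19, 3/38).
The Hessian has f_{xx} = 10, f_{vv} = -6, f_{xv} = 4, giving D = -76 < 0, so the point is a saddle point.
f(7/19, 3/38) = -591/76.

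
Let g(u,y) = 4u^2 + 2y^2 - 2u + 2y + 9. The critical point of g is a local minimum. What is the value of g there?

∂g/∂u = 8u - 2 = 0 and ∂g/∂y = 4y + 2 = 0, so (u, y) = (1/4, -1/2).
The Hessian has g_{uu} = 8, g_{yy} = 4, g_{uy} = 0, giving D = 32 > 0 with g_{uu} > 0, so the point is a local minimum.
g(1/4, -1/2) = 33/4.

33/4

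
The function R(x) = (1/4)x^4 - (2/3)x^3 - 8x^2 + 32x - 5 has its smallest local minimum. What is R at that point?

-463/3

Critical points: R'(x) = x^3 - 2x^2 - 16x + 32 vanishes at x = -4, 2, 4.
Second-derivative test with R''(x) = 3x^2 - 4x - 16: R''(-4) = 48 > 0 ⇒ local minimum; R''(2) = -12 < 0 ⇒ local maximum; R''(4) = 16 > 0 ⇒ local minimum.
Thus R has its smallest local minimum at x = -4, with value -463/3.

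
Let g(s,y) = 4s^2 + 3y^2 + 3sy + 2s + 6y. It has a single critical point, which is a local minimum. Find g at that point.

∂g/∂s = 8s + 3y + 2 = 0 and ∂g/∂y = 3s + 6y + 6 = 0, so (s, y) = (2/13, -14/13).
The Hessian has g_{ss} = 8, g_{yy} = 6, g_{sy} = 3, giving D = 39 > 0 with g_{ss} > 0, so the point is a local minimum.
g(2/13, -14/13) = -40/13.

-40/13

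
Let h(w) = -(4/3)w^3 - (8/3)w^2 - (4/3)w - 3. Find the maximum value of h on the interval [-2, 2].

h'(w) = -4w^2 - (16/3)w - 4/3, which vanishes at w = -1 and w = -1/3.
Candidates: h(-2) = -1/3,  h(-1) = -3,  h(-1/3) = -227/81,  h(2) = -27.
So the maximum is h(-2) = -1/3.

-1/3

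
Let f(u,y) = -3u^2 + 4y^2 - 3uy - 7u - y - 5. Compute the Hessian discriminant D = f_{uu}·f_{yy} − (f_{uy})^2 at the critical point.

-57

∂f/∂u = -6u - 3y - 7 = 0 and ∂f/∂y = -3u + 8y - 1 = 0, so (u, y) = (-59/57, -5/19).
The Hessian has f_{uu} = -6, f_{yy} = 8, f_{uy} = -3, giving D = -57 < 0, so the point is a saddle point.
D = (-6)·(8) − (-3)^2 = -57.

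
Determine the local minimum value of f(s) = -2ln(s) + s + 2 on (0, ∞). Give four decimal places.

2.6137

f'(s) = -2/s + 1 = 0 gives s = 2.
f''(s) = 2/s², which is positive for s > 0, so this is a local minimum.
f(2) = -2·ln(2) + 2 + 2 ≈ 2.6137.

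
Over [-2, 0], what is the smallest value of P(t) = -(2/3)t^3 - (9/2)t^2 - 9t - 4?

Differentiating, P'(t) = -2t^2 - 9t - 9; whose only zero in [-2, 0] is t = -3/2.
Candidates: P(-2) = 4/3,  P(-3/2) = 13/8,  P(0) = -4.
The minimum over the interval is -4, attained at t = 0.

-4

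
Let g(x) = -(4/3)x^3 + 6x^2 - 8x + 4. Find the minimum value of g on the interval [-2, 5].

-158/3

g'(x) = -4x^2 + 12x - 8, which vanishes at x = 1 and x = 2.
Candidates: g(-2) = 164/3, g(1) = 2/3, g(2) = 4/3, g(5) = -158/3.
The minimum over the interval is -158/3, attained at x = 5.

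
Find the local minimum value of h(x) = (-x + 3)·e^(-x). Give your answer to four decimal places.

-0.0183

Differentiating with the product rule gives h'(x) = (x - 4)·e^(-x). Since e^(-x) > 0, the only critical point is x = 4.
h''(4) has the same sign as 1 > 0, so this is a local minimum.
h(4) = (-1)·e^(-4) ≈ -0.0183.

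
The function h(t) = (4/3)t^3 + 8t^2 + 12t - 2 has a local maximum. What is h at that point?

h'(t) = 4t^2 + 16t + 12 = 0 at t = -3, -1.
Second-derivative test with h''(t) = 8t + 16: h''(-3) = -8 < 0 ⇒ local maximum; h''(-1) = 8 > 0 ⇒ local minimum.
The local maximum is h(-3) = -2.

-2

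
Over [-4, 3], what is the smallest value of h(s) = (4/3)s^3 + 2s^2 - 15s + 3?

Differentiating, h'(s) = 4s^2 + 4s - 15; which vanishes at s = -5/2 and s = 3/2.
Compare values at every candidate in [-4, 3]: h(-4) = 29/3, h(-5/2) = 193/6, h(3/2) = -21/2, h(3) = 12.
So the minimum is h(3/2) = -21/2.

-21/2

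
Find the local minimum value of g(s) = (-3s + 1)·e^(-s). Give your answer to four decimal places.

By the product rule, g'(s) = (3s - 4)·e^(-s). Since e^(-s) > 0, the only critical point is s = 4/3.
g''(4/3) has the same sign as 3 > 0, so this is a local minimum.
g(4/3) = (-3)·e^(-4/3) ≈ -0.7908.

-0.7908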